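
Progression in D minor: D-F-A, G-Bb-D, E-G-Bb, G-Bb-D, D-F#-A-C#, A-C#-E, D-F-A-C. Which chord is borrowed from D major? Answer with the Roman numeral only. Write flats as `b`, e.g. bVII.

Imaj7

The diatonic triads in D minor (with V from harmonic minor) are Dm, Edim, F, Gm, A, Bb, C. D–F–A = Dm, G–Bb–D = Gm, E–G–Bb = Edim, A–C#–E = A and D–F–A–C = Dm7 are all diatonic. D–F#–A–C# doesn't fit — on degree 1 D minor would have Dm (i). Dmaj7 is the degree-1 chord of D major, so it is the borrowed Imaj7.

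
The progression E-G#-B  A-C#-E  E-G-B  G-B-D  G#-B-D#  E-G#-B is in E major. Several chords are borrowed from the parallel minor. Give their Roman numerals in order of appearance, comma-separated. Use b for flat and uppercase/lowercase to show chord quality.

i, bIII

In E major the diatonic chords are E, F#m, G#m, A, B, C#m, D#dim. Of the given chords, E–G#–B = E, A–C#–E = A and G#–B–D# = G#m are diatonic. E–G–B doesn't fit — on degree 1 E major would have E (I). Em is the degree-1 chord of E minor, so it is the borrowed i. G–B–D is not: scale degree 3 in E major carries G#m (iii). In E minor the chord on that degree is G, so here it functions as bIII, borrowed from the parallel minor.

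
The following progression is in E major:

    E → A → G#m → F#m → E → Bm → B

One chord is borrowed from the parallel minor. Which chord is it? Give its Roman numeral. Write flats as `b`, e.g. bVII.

The diatonic triads in E major are E, F#m, G#m, A, B, C#m, D#dim. Of the given chords, E, A, G#m, F#m and B are diatonic. Bm (B–D–F#) is not: scale degree 5 in E major carries B (V). In E minor the chord on that degree is Bm, so here it functions as v, borrowed from the parallel minor.

v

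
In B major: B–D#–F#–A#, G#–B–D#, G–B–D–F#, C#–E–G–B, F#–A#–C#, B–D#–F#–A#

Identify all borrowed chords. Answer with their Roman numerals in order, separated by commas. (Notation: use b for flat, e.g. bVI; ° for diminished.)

bVImaj7, iiø7

The diatonic triads in B major are B, C#m, D#m, E, F#, G#m, A#dim. B–D#–F#–A# = Bmaj7, G#–B–D# = G#m and F#–A#–C# = F# all belong to that set. But G–B–D–F# is foreign: the diatonic vi on degree 6 is G#m, whereas Gmaj7 comes from B minor. It is labeled bVImaj7. C#–E–G–B doesn't fit — on degree 2 B major would have C#m (ii). C#m7b5 is the degree-2 chord of B minor, so it is the borrowed iiø7.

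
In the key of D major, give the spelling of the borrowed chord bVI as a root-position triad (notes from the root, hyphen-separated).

Scale degree 6 in D major is B. bVI uses the lowered form, Bb, taken from D minor. Stacking thirds in D minor on Bb gives Bb–D–F.

Bb-D-F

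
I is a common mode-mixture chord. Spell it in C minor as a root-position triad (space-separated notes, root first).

C E G

I is built on scale degree 1, which is C in both C minor and its parallel. Building the major chord from the parallel major on C: C–E–G.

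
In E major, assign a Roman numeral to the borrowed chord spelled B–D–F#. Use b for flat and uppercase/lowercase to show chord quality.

B is scale degree 5 in E major. Diatonically E major has B (V) on that degree; B–D–F# is instead the minor chord native to E minor, so it takes the label v.

v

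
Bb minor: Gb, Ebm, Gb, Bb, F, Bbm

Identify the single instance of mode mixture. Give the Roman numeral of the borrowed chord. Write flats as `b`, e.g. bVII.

I

In Bb minor (with V from harmonic minor) the diatonic chords are Bbm, Cdim, Db, Ebm, F, Gb, Ab. Of the given chords, Gb, Ebm, F and Bbm are diatonic. But Bb (Bb–D–F) is foreign: the diatonic i on degree 1 is Bbm, whereas Bb comes from Bb major. It is labeled I.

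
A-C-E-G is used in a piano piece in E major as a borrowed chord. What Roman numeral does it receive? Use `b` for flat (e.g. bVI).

iv7

The root A is the diatonic 4th degree of E major; the borrowing shows in the chord quality. The diatonic chord on degree 4 would be A (IV), but A–C–E–G is the minor-seventh chord from E minor. As a borrowed chord it is labeled iv7.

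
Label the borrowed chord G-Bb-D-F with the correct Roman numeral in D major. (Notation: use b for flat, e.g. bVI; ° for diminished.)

G is scale degree 4 in D major. Diatonically D major has G (IV) on that degree; G–Bb–D–F is instead the minor-seventh chord native to D minor, so it takes the label iv7.

iv7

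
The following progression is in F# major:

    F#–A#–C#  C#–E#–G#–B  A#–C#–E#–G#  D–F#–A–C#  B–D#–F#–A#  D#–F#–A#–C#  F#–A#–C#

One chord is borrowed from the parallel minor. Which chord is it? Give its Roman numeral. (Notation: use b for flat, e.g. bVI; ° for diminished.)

F# major has the diatonic set F#, G#m, A#m, B, C#, D#m, E#dim. Of the given chords, F#–A#–C# = F#, C#–E#–G#–B = C#7, A#–C#–E#–G# = A#m7, B–D#–F#–A# = Bmaj7 and D#–F#–A#–C# = D#m7 are diatonic. D–F#–A–C# doesn't fit — on degree 6 F# major would have D#m (vi). Dmaj7 is the degree-6 chord of F# minor, so it is the borrowed bVImaj7.

bVImaj7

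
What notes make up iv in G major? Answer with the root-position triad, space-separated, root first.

iv is built on scale degree 4, which is C in both G major and its parallel. Building the minor chord from the parallel minor on C: C–Eb–G.

C Eb G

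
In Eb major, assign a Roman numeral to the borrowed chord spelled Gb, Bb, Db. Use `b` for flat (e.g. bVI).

bIII

Gb is the lowered form of scale degree 3 in Eb major (the diatonic degree 3 is G). Diatonically Eb major has Gm (iii) on that degree; Gb–Bb–Db is instead the major chord native to Eb minor, so it takes the label bIII.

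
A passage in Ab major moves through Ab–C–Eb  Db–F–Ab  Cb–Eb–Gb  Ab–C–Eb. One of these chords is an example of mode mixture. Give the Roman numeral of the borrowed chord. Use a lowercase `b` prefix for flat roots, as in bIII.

In Ab major the diatonic chords are Ab, Bbm, Cm, Db, Eb, Fm, Gdim. Of the given chords, Ab–C–Eb = Ab and Db–F–Ab = Db are diatonic. Cb–Eb–Gb doesn't fit — on degree 3 Ab major would have Cm (iii). Cb is the degree-3 chord of Ab minor, so it is the borrowed bIII.

bIII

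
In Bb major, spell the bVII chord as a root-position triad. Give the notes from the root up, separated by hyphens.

Ab-C-Eb

The root of bVII is the lowered 7th degree: A becomes Ab. In Bb minor the chord on Ab is Ab–C–Eb.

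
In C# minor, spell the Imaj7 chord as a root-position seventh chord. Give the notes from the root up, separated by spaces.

C# E# G# B#

Imaj7 is built on scale degree 1, which is C# in both C# minor and its parallel. Building the major-seventh chord from the parallel major on C#: C#–E#–G#–B#.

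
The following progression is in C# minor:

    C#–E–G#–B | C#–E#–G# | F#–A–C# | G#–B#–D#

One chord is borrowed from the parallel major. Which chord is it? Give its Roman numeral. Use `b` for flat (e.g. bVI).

The diatonic triads in C# minor (with V from harmonic minor) are C#m, D#dim, E, F#m, G#, A, B. C#–E–G#–B = C#m7, F#–A–C# = F#m and G#–B#–D# = G# all belong to that set. But C#–E#–G# is foreign: the diatonic i on degree 1 is C#m, whereas C# comes from C# major. It is labeled I.

I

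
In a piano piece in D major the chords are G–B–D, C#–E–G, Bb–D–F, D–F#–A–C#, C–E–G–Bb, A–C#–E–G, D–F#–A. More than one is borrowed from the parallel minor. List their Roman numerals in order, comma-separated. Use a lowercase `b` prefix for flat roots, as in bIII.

bVI, bVII7

The diatonic triads in D major are D, Em, F#m, G, A, Bm, C#dim. Of the given chords, G–B–D = G, C#–E–G = C#dim, D–F#–A–C# = Dmaj7, A–C#–E–G = A7 and D–F#–A = D are diatonic. Bb–D–F doesn't fit — on degree 6 D major would have Bm (vi). Bb is the degree-6 chord of D minor, so it is the borrowed bVI. C–E–G–Bb is not: scale degree 7 in D major carries C#dim (vii°). In D minor the chord on that degree is C7, so here it functions as bVII7, borrowed from the parallel minor.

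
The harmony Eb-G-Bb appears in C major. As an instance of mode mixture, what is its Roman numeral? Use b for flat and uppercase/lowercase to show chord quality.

Eb is the lowered form of scale degree 3 in C major (the diatonic degree 3 is E). Eb–G–Bb is a major chord — the form found in C minor, not the diatonic iii (Em). Borrowed into C major it is written bIII.

bIII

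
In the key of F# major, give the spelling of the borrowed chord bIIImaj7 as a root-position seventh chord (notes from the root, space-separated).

Scale degree 3 in F# major is A#. bIIImaj7 uses the lowered form, A, taken from F# minor. In F# minor the chord on A is A–C#–E–G#.

A C# E G#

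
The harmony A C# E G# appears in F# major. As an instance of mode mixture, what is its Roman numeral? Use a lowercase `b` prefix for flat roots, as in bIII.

bIIImaj7

The root A is the lowered 3rd scale degree — diatonically F# major has A# there. Diatonically F# major has A#m (iii) on that degree; A–C#–E–G# is instead the major-seventh chord native to F# minor, so it takes the label bIIImaj7.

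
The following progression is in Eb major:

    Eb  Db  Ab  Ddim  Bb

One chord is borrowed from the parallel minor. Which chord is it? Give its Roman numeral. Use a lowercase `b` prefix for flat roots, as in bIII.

Eb major has the diatonic set Eb, Fm, Gm, Ab, Bb, Cm, Ddim. Eb, Ab, Ddim and Bb all belong to that set. But Db (Db–F–Ab) is foreign: the diatonic vii° on degree 7 is Ddim, whereas Db comes from Eb minor. It is labeled bVII.

bVII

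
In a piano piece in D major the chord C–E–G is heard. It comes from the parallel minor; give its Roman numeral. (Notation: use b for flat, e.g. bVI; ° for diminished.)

The root C is the lowered 7th scale degree — diatonically D major has C# there. The diatonic chord on degree 7 would be C#dim (vii°), but C–E–G is the major chord from D minor. As a borrowed chord it is labeled bVII.

bVII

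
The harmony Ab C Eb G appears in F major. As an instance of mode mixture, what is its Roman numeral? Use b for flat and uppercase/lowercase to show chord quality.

bIIImaj7

The root Ab is the lowered 3rd scale degree — diatonically F major has A there. Ab–C–Eb–G is a major-seventh chord — the form found in F minor, not the diatonic iii (Am). Borrowed into F major it is written bIIImaj7.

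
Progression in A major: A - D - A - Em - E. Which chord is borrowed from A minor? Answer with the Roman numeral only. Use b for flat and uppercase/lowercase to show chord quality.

v

The diatonic triads in A major are A, Bm, C#m, D, E, F#m, G#dim. A, D and E all belong to that set. Em (E–G–B) is not: scale degree 5 in A major carries E (V). In A minor the chord on that degree is Em, so here it functions as v, borrowed from the parallel minor.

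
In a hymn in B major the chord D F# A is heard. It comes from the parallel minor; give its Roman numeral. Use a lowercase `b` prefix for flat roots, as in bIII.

D is the lowered form of scale degree 3 in B major (the diatonic degree 3 is D#). Diatonically B major has D#m (iii) on that degree; D–F#–A is instead the major chord native to B minor, so it takes the label bIII.

bIII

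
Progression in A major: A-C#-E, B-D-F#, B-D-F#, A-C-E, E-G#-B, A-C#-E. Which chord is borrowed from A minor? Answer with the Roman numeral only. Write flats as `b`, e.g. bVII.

i

A major has the diatonic set A, Bm, C#m, D, E, F#m, G#dim. A–C#–E = A, B–D–F# = Bm and E–G#–B = E all belong to that set. But A–C–E is foreign: the diatonic I on degree 1 is A, whereas Am comes from A minor. It is labeled i.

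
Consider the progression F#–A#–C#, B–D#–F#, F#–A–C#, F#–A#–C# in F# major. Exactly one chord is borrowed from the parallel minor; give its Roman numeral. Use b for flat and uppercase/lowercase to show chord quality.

The diatonic triads in F# major are F#, G#m, A#m, B, C#, D#m, E#dim. Of the given chords, F#–A#–C# = F# and B–D#–F# = B are diatonic. F#–A–C# is not: scale degree 1 in F# major carries F# (I). In F# minor the chord on that degree is F#m, so here it functions as i, borrowed from the parallel minor.

i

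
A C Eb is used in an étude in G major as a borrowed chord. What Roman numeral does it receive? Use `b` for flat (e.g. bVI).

The root A is the diatonic 2nd degree of G major; the borrowing shows in the chord quality. The diatonic chord on degree 2 would be Am (ii), but A–C–Eb is the diminished chord from G minor. As a borrowed chord it is labeled ii°.

ii°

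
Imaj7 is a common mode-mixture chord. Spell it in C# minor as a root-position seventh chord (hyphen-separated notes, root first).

C#-E#-G#-B#

Imaj7 is built on scale degree 1, which is C# in both C# minor and its parallel. Stacking thirds in C# major on C# gives C#–E#–G#–B#.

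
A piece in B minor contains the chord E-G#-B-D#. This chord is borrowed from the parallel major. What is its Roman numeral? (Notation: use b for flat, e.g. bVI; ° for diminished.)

E is scale degree 4 in B minor. Diatonically B minor has Em (iv) on that degree; E–G#–B–D# is instead the major-seventh chord native to B major, so it takes the label IVmaj7.

IVmaj7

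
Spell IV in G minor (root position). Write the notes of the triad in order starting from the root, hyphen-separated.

C-E-G

The root, C, is scale degree 4 — the same note in G minor and G major; only the chord quality changes. Building the major chord from the parallel major on C: C–E–G.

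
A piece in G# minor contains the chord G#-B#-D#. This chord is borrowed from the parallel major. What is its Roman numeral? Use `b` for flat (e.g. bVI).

I

G# is scale degree 1 in G# minor. The diatonic chord on degree 1 would be G#m (i), but G#–B#–D# is the major chord from G# major. As a borrowed chord it is labeled I.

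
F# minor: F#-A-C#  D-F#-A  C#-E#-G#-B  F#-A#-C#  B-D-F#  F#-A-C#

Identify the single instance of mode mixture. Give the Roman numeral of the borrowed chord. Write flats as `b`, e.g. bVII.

I

F# minor has the diatonic set F#m, G#dim, A, Bm, C#, D, E (with V from harmonic minor). Of the given chords, F#–A–C# = F#m, D–F#–A = D, C#–E#–G#–B = C#7 and B–D–F# = Bm are diatonic. F#–A#–C# is not: scale degree 1 in F# minor carries F#m (i). In F# major the chord on that degree is F#, so here it functions as I, borrowed from the parallel major.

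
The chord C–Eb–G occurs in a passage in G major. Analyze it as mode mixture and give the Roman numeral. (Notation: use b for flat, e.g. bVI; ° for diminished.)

C is scale degree 4 in G major. The diatonic chord on degree 4 would be C (IV), but C–Eb–G is the minor chord from G minor. As a borrowed chord it is labeled iv.

iv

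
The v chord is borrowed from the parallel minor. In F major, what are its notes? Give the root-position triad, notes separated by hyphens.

v is built on scale degree 5, which is C in both F major and its parallel. Building the minor chord from the parallel minor on C: C–Eb–G.

C-Eb-G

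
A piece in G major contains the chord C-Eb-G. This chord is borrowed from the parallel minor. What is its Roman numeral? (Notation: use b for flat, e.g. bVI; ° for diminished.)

C is scale degree 4 in G major. C–Eb–G is a minor chord — the form found in G minor, not the diatonic IV (C). Borrowed into G major it is written iv.

iv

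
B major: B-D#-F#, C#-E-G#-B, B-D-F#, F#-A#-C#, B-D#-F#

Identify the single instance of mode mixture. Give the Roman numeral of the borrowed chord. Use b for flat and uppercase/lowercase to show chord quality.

i

In B major the diatonic chords are B, C#m, D#m, E, F#, G#m, A#dim. Of the given chords, B–D#–F# = B, C#–E–G#–B = C#m7 and F#–A#–C# = F# are diatonic. But B–D–F# is foreign: the diatonic I on degree 1 is B, whereas Bm comes from B minor. It is labeled i.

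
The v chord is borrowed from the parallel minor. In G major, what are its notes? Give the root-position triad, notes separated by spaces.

v is built on scale degree 5, which is D in both G major and its parallel. In G minor the chord on D is D–F–A.

D F A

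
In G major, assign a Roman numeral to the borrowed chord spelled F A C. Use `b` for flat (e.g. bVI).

bVII

In G major scale degree 7 is F#; F is its lowered form, from G minor. The diatonic chord on degree 7 would be F#dim (vii°), but F–A–C is the major chord from G minor. As a borrowed chord it is labeled bVII.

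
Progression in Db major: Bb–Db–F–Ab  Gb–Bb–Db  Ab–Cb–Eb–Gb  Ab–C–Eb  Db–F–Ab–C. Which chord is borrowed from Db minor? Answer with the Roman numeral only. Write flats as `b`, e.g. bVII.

In Db major the diatonic chords are Db, Ebm, Fm, Gb, Ab, Bbm, Cdim. Of the given chords, Bb–Db–F–Ab = Bbm7, Gb–Bb–Db = Gb, Ab–C–Eb = Ab and Db–F–Ab–C = Dbmaj7 are diatonic. Ab–Cb–Eb–Gb is not: scale degree 5 in Db major carries Ab (V). In Db minor the chord on that degree is Abm7, so here it functions as v7, borrowed from the parallel minor.

v7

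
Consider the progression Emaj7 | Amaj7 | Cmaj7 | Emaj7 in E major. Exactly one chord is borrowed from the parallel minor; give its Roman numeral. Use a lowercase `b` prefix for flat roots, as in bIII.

The diatonic triads in E major are E, F#m, G#m, A, B, C#m, D#dim. Of the given chords, Emaj7 and Amaj7 are diatonic. Cmaj7 (C–E–G–B) doesn't fit — on degree 6 E major would have C#m (vi). Cmaj7 is the degree-6 chord of E minor, so it is the borrowed bVImaj7.

bVImaj7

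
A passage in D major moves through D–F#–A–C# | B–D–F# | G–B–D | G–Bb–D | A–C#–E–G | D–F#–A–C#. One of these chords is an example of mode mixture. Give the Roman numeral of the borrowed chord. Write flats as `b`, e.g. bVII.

In D major the diatonic chords are D, Em, F#m, G, A, Bm, C#dim. D–F#–A–C# = Dmaj7, B–D–F# = Bm, G–B–D = G and A–C#–E–G = A7 all belong to that set. But G–Bb–D is foreign: the diatonic IV on degree 4 is G, whereas Gm comes from D minor. It is labeled iv.

iv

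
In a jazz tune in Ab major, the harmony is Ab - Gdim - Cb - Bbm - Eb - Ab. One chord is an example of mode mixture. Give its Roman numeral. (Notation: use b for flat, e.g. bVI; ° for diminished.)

bIII

The diatonic triads in Ab major are Ab, Bbm, Cm, Db, Eb, Fm, Gdim. Of the given chords, Ab, Gdim, Bbm and Eb are diatonic. But Cb (Cb–Eb–Gb) is foreign: the diatonic iii on degree 3 is Cm, whereas Cb comes from Ab minor. It is labeled bIII.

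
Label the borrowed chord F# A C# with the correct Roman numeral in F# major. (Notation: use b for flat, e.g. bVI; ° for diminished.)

i

The root F# is the diatonic 1st degree of F# major; the borrowing shows in the chord quality. Diatonically F# major has F# (I) on that degree; F#–A–C# is instead the minor chord native to F# minor, so it takes the label i.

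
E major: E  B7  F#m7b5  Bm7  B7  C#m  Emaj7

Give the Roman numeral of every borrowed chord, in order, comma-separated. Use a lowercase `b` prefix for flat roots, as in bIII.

The diatonic triads in E major are E, F#m, G#m, A, B, C#m, D#dim. E, B7, C#m and Emaj7 are all diatonic. But F#m7b5 (F#–A–C–E) is foreign: the diatonic ii on degree 2 is F#m, whereas F#m7b5 comes from E minor. It is labeled iiø7. Bm7 (B–D–F#–A) is not: scale degree 5 in E major carries B (V). In E minor the chord on that degree is Bm7, so here it functions as v7, borrowed from the parallel minor.

iiø7, v7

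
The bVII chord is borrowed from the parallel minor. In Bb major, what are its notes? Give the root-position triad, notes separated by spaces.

Ab C Eb

The root of bVII is the lowered 7th degree: A becomes Ab. In Bb minor the chord on Ab is Ab–C–Eb.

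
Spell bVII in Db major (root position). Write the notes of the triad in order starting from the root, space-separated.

Cb Eb Gb

bVII is built on the lowered scale degree 7. In Db major degree 7 is C; lowered it becomes Cb. Stacking thirds in Db minor on Cb gives Cb–Eb–Gb.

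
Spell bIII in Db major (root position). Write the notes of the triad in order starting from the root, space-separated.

The root of bIII is the lowered 3rd degree: F becomes Fb. In Db minor the chord on Fb is Fb–Ab–Cb.

Fb Ab Cb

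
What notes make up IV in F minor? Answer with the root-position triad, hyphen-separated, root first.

Bb-D-F

IV is built on scale degree 4, which is Bb in both F minor and its parallel. Stacking thirds in F major on Bb gives Bb–D–F.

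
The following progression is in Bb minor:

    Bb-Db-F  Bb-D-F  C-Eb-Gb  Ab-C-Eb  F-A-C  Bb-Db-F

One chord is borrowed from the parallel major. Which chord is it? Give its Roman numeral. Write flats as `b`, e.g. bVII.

I

Bb minor has the diatonic set Bbm, Cdim, Db, Ebm, F, Gb, Ab (with V from harmonic minor). Bb–Db–F = Bbm, C–Eb–Gb = Cdim, Ab–C–Eb = Ab and F–A–C = F are all diatonic. Bb–D–F doesn't fit — on degree 1 Bb minor would have Bbm (i). Bb is the degree-1 chord of Bb major, so it is the borrowed I.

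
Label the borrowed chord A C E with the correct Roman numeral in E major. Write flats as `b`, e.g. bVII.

iv

A is scale degree 4 in E major. Diatonically E major has A (IV) on that degree; A–C–E is instead the minor chord native to E minor, so it takes the label iv.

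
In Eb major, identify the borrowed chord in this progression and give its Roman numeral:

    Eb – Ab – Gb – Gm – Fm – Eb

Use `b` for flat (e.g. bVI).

The diatonic triads in Eb major are Eb, Fm, Gm, Ab, Bb, Cm, Ddim. Eb, Ab, Gm and Fm are all diatonic. But Gb (Gb–Bb–Db) is foreign: the diatonic iii on degree 3 is Gm, whereas Gb comes from Eb minor. It is labeled bIII.

bIII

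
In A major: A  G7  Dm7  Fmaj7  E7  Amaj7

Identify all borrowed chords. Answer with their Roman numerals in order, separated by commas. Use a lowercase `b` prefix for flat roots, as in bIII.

In A major the diatonic chords are A, Bm, C#m, D, E, F#m, G#dim. A, E7 and Amaj7 all belong to that set. G7 (G–B–D–F) is not: scale degree 7 in A major carries G#dim (vii°). In A minor the chord on that degree is G7, so here it functions as bVII7, borrowed from the parallel minor. Dm7 (D–F–A–C) is not: scale degree 4 in A major carries D (IV). In A minor the chord on that degree is Dm7, so here it functions as iv7, borrowed from the parallel minor. But Fmaj7 (F–A–C–E) is foreign: the diatonic vi on degree 6 is F#m, whereas Fmaj7 comes from A minor. It is labeled bVImaj7.

bVII7, iv7, bVImaj7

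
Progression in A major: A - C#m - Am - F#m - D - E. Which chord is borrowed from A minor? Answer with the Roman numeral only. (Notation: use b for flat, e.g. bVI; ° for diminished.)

i

A major has the diatonic set A, Bm, C#m, D, E, F#m, G#dim. Of the given chords, A, C#m, F#m, D and E are diatonic. Am (A–C–E) doesn't fit — on degree 1 A major would have A (I). Am is the degree-1 chord of A minor, so it is the borrowed i.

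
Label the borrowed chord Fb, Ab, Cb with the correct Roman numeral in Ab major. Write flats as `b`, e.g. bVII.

In Ab major scale degree 6 is F; Fb is its lowered form, from Ab minor. Fb–Ab–Cb is a major chord — the form found in Ab minor, not the diatonic vi (Fm). Borrowed into Ab major it is written bVI.

bVI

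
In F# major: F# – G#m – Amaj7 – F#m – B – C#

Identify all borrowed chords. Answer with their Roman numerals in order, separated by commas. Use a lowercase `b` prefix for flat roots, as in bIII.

The diatonic triads in F# major are F#, G#m, A#m, B, C#, D#m, E#dim. Of the given chords, F#, G#m, B and C# are diatonic. But Amaj7 (A–C#–E–G#) is foreign: the diatonic iii on degree 3 is A#m, whereas Amaj7 comes from F# minor. It is labeled bIIImaj7. F#m (F#–A–C#) is not: scale degree 1 in F# major carries F# (I). In F# minor the chord on that degree is F#m, so here it functions as i, borrowed from the parallel minor.

bIIImaj7, i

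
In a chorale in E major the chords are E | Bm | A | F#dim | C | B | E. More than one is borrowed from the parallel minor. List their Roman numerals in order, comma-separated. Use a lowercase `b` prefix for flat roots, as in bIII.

v, ii°, bVI

In E major the diatonic chords are E, F#m, G#m, A, B, C#m, D#dim. E, A and B are all diatonic. But Bm (B–D–F#) is foreign: the diatonic V on degree 5 is B, whereas Bm comes from E minor. It is labeled v. But F#dim (F#–A–C) is foreign: the diatonic ii on degree 2 is F#m, whereas F#dim comes from E minor. It is labeled ii°. C (C–E–G) is not: scale degree 6 in E major carries C#m (vi). In E minor the chord on that degree is C, so here it functions as bVI, borrowed from the parallel minor.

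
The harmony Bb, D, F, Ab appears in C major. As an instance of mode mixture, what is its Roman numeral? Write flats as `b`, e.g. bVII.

bVII7

Bb is the lowered form of scale degree 7 in C major (the diatonic degree 7 is B). Bb–D–F–Ab is a dominant-seventh chord — the form found in C minor, not the diatonic vii° (Bdim). Borrowed into C major it is written bVII7.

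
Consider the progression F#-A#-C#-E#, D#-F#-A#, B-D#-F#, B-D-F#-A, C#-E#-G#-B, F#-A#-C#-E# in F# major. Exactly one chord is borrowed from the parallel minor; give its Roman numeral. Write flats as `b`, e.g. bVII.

iv7

In F# major the diatonic chords are F#, G#m, A#m, B, C#, D#m, E#dim. Of the given chords, F#–A#–C#–E# = F#maj7, D#–F#–A# = D#m, B–D#–F# = B and C#–E#–G#–B = C#7 are diatonic. B–D–F#–A doesn't fit — on degree 4 F# major would have B (IV). Bm7 is the degree-4 chord of F# minor, so it is the borrowed iv7.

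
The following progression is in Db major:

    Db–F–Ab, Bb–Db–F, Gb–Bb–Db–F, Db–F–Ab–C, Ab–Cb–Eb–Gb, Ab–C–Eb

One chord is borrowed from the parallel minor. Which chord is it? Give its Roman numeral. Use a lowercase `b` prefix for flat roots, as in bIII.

Db major has the diatonic set Db, Ebm, Fm, Gb, Ab, Bbm, Cdim. Db–F–Ab = Db, Bb–Db–F = Bbm, Gb–Bb–Db–F = Gbmaj7, Db–F–Ab–C = Dbmaj7 and Ab–C–Eb = Ab all belong to that set. But Ab–Cb–Eb–Gb is foreign: the diatonic V on degree 5 is Ab, whereas Abm7 comes from Db minor. It is labeled v7.

v7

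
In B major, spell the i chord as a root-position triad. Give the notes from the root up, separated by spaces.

B D F#

i is built on scale degree 1, which is B in both B major and its parallel. In B minor the chord on B is B–D–F#.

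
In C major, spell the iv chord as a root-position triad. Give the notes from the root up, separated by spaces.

F Ab C

The root, F, is scale degree 4 — the same note in C major and C minor; only the chord quality changes. Stacking thirds in C minor on F gives F–Ab–C.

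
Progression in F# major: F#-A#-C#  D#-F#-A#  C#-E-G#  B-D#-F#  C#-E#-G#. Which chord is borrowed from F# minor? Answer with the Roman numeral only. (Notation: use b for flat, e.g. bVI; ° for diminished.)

F# major has the diatonic set F#, G#m, A#m, B, C#, D#m, E#dim. F#–A#–C# = F#, D#–F#–A# = D#m, B–D#–F# = B and C#–E#–G# = C# all belong to that set. But C#–E–G# is foreign: the diatonic V on degree 5 is C#, whereas C#m comes from F# minor. It is labeled v.

v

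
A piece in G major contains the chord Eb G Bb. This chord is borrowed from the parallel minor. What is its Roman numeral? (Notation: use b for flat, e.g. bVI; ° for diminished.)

bVI

Eb is the lowered form of scale degree 6 in G major (the diatonic degree 6 is E). Eb–G–Bb is a major chord — the form found in G minor, not the diatonic vi (Em). Borrowed into G major it is written bVI.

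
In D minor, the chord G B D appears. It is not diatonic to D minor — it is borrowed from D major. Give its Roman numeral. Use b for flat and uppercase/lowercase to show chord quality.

G is scale degree 4 in D minor. G–B–D is a major chord — the form found in D major, not the diatonic iv (Gm). Borrowed into D minor it is written IV.

IV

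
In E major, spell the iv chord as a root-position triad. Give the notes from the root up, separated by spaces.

The root, A, is scale degree 4 — the same note in E major and E minor; only the chord quality changes. Building the minor chord from the parallel minor on A: A–C–E.

A C E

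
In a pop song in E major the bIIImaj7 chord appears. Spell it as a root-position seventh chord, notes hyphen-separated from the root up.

Scale degree 3 in E major is G#. bIIImaj7 uses the lowered form, G, taken from E minor. Building the major-seventh chord from the parallel minor on G: G–B–D–F#.

G-B-D-F#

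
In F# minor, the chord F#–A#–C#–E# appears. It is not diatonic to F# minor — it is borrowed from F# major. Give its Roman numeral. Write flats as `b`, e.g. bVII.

Imaj7

F# is scale degree 1 in F# minor. The diatonic chord on degree 1 would be F#m (i), but F#–A#–C#–E# is the major-seventh chord from F# major. As a borrowed chord it is labeled Imaj7.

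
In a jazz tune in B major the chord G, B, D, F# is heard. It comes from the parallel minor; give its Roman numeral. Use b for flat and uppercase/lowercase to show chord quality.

bVImaj7

G is the lowered form of scale degree 6 in B major (the diatonic degree 6 is G#). G–B–D–F# is a major-seventh chord — the form found in B minor, not the diatonic vi (G#m). Borrowed into B major it is written bVImaj7.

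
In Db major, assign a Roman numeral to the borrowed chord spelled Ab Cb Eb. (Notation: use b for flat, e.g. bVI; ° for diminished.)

v

The root Ab is the diatonic 5th degree of Db major; the borrowing shows in the chord quality. Diatonically Db major has Ab (V) on that degree; Ab–Cb–Eb is instead the minor chord native to Db minor, so it takes the label v.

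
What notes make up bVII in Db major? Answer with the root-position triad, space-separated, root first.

Scale degree 7 in Db major is C. bVII uses the lowered form, Cb, taken from Db minor. In Db minor the chord on Cb is Cb–Eb–Gb.

Cb Eb Gb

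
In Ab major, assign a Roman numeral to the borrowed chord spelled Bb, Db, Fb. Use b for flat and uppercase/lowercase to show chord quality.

ii°

The root Bb is the diatonic 2nd degree of Ab major; the borrowing shows in the chord quality. Diatonically Ab major has Bbm (ii) on that degree; Bb–Db–Fb is instead the diminished chord native to Ab minor, so it takes the label ii°.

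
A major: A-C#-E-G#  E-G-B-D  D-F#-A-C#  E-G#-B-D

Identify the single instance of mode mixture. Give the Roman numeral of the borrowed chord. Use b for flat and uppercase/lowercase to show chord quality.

In A major the diatonic chords are A, Bm, C#m, D, E, F#m, G#dim. A–C#–E–G# = Amaj7, D–F#–A–C# = Dmaj7 and E–G#–B–D = E7 all belong to that set. E–G–B–D is not: scale degree 5 in A major carries E (V). In A minor the chord on that degree is Em7, so here it functions as v7, borrowed from the parallel minor.

v7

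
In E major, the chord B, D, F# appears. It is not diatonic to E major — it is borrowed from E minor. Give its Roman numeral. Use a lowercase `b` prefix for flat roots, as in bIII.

v

The root B is the diatonic 5th degree of E major; the borrowing shows in the chord quality. The diatonic chord on degree 5 would be B (V), but B–D–F# is the minor chord from E minor. As a borrowed chord it is labeled v.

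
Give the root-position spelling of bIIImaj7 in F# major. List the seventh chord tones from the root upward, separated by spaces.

bIIImaj7 is built on the lowered scale degree 3. In F# major degree 3 is A#; lowered it becomes A. Stacking thirds in F# minor on A gives A–C#–E–G#.

A C# E G#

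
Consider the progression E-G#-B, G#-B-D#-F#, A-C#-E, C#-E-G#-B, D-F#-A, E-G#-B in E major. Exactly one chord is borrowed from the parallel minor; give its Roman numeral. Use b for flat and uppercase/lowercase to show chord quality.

E major has the diatonic set E, F#m, G#m, A, B, C#m, D#dim. E–G#–B = E, G#–B–D#–F# = G#m7, A–C#–E = A and C#–E–G#–B = C#m7 all belong to that set. But D–F#–A is foreign: the diatonic vii° on degree 7 is D#dim, whereas D comes from E minor. It is labeled bVII.

bVII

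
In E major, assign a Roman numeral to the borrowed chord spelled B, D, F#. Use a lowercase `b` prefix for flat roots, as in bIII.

v

B is scale degree 5 in E major. B–D–F# is a minor chord — the form found in E minor, not the diatonic V (B). Borrowed into E major it is written v.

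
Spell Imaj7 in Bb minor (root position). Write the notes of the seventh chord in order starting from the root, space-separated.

Bb D F A

The root, Bb, is scale degree 1 — the same note in Bb minor and Bb major; only the chord quality changes. Stacking thirds in Bb major on Bb gives Bb–D–F–A.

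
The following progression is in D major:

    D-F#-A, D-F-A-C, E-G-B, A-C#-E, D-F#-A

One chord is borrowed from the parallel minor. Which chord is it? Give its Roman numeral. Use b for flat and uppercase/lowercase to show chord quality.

The diatonic triads in D major are D, Em, F#m, G, A, Bm, C#dim. D–F#–A = D, E–G–B = Em and A–C#–E = A all belong to that set. But D–F–A–C is foreign: the diatonic I on degree 1 is D, whereas Dm7 comes from D minor. It is labeled i7.

i7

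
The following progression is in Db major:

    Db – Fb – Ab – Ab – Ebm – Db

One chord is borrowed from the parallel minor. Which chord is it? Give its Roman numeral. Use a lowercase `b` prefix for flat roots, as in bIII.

In Db major the diatonic chords are Db, Ebm, Fm, Gb, Ab, Bbm, Cdim. Db, Ab and Ebm all belong to that set. Fb (Fb–Ab–Cb) is not: scale degree 3 in Db major carries Fm (iii). In Db minor the chord on that degree is Fb, so here it functions as bIII, borrowed from the parallel minor.

bIII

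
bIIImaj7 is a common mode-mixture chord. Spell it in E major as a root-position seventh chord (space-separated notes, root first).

G B D F#

The root of bIIImaj7 is the lowered 3rd degree: G# becomes G. Building the major-seventh chord from the parallel minor on G: G–B–D–F#.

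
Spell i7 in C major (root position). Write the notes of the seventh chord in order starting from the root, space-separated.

C Eb G Bb

i7 is built on scale degree 1, which is C in both C major and its parallel. Building the minor-seventh chord from the parallel minor on C: C–Eb–G–Bb.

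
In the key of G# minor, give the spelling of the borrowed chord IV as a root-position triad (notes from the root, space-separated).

C# E# G#

The root, C#, is scale degree 4 — the same note in G# minor and G# major; only the chord quality changes. In G# major the chord on C# is C#–E#–G#.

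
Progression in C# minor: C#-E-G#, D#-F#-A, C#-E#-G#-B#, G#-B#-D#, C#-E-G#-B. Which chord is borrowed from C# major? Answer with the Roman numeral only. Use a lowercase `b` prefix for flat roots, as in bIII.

Imaj7

The diatonic triads in C# minor (with V from harmonic minor) are C#m, D#dim, E, F#m, G#, A, B. C#–E–G# = C#m, D#–F#–A = D#dim, G#–B#–D# = G# and C#–E–G#–B = C#m7 all belong to that set. C#–E#–G#–B# is not: scale degree 1 in C# minor carries C#m (i). In C# major the chord on that degree is C#maj7, so here it functions as Imaj7, borrowed from the parallel major.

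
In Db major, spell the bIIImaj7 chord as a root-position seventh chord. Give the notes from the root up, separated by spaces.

The root of bIIImaj7 is the lowered 3rd degree: F becomes Fb. Building the major-seventh chord from the parallel minor on Fb: Fb–Ab–Cb–Eb.

Fb Ab Cb Eb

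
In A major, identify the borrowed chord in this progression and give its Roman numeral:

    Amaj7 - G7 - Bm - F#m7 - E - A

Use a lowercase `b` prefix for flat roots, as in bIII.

In A major the diatonic chords are A, Bm, C#m, D, E, F#m, G#dim. Amaj7, Bm, F#m7, E and A all belong to that set. But G7 (G–B–D–F) is foreign: the diatonic vii° on degree 7 is G#dim, whereas G7 comes from A minor. It is labeled bVII7.

bVII7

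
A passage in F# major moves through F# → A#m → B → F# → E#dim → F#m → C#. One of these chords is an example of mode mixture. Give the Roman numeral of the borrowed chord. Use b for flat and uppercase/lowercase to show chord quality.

i

In F# major the diatonic chords are F#, G#m, A#m, B, C#, D#m, E#dim. Of the given chords, F#, A#m, B, E#dim and C# are diatonic. F#m (F#–A–C#) doesn't fit — on degree 1 F# major would have F# (I). F#m is the degree-1 chord of F# minor, so it is the borrowed i.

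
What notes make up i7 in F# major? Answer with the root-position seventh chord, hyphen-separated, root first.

i7 is built on scale degree 1, which is F# in both F# major and its parallel. In F# minor the chord on F# is F#–A–C#–E.

F#-A-C#-E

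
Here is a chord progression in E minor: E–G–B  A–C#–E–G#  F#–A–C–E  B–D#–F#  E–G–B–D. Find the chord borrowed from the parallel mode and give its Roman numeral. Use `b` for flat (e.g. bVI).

In E minor (with V from harmonic minor) the diatonic chords are Em, F#dim, G, Am, B, C, D. E–G–B = Em, F#–A–C–E = F#m7b5, B–D#–F# = B and E–G–B–D = Em7 are all diatonic. A–C#–E–G# doesn't fit — on degree 4 E minor would have Am (iv). Amaj7 is the degree-4 chord of E major, so it is the borrowed IVmaj7.

IVmaj7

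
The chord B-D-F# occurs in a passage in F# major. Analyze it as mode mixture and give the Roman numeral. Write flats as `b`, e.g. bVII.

B is scale degree 4 in F# major. Diatonically F# major has B (IV) on that degree; B–D–F# is instead the minor chord native to F# minor, so it takes the label iv.

iv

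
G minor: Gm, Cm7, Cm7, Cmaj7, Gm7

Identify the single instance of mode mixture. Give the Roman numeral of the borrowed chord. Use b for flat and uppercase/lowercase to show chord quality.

In G minor (with V from harmonic minor) the diatonic chords are Gm, Adim, Bb, Cm, D, Eb, F. Of the given chords, Gm, Cm7 and Gm7 are diatonic. But Cmaj7 (C–E–G–B) is foreign: the diatonic iv on degree 4 is Cm, whereas Cmaj7 comes from G major. It is labeled IVmaj7.

IVmaj7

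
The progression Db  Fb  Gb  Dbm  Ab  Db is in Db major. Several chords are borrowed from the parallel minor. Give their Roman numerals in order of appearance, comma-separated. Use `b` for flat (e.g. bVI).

The diatonic triads in Db major are Db, Ebm, Fm, Gb, Ab, Bbm, Cdim. Db, Gb and Ab all belong to that set. Fb (Fb–Ab–Cb) is not: scale degree 3 in Db major carries Fm (iii). In Db minor the chord on that degree is Fb, so here it functions as bIII, borrowed from the parallel minor. Dbm (Db–Fb–Ab) is not: scale degree 1 in Db major carries Db (I). In Db minor the chord on that degree is Dbm, so here it functions as i, borrowed from the parallel minor.

bIII, i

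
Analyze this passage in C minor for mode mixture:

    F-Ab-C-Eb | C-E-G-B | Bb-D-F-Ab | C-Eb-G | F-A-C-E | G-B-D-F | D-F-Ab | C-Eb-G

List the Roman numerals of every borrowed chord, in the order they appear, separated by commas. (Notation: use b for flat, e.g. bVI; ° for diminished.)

C minor has the diatonic set Cm, Ddim, Eb, Fm, G, Ab, Bb (with V from harmonic minor). Of the given chords, F–Ab–C–Eb = Fm7, Bb–D–F–Ab = Bb7, C–Eb–G = Cm, G–B–D–F = G7 and D–F–Ab = Ddim are diatonic. C–E–G–B doesn't fit — on degree 1 C minor would have Cm (i). Cmaj7 is the degree-1 chord of C major, so it is the borrowed Imaj7. But F–A–C–E is foreign: the diatonic iv on degree 4 is Fm, whereas Fmaj7 comes from C major. It is labeled IVmaj7.

Imaj7, IVmaj7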